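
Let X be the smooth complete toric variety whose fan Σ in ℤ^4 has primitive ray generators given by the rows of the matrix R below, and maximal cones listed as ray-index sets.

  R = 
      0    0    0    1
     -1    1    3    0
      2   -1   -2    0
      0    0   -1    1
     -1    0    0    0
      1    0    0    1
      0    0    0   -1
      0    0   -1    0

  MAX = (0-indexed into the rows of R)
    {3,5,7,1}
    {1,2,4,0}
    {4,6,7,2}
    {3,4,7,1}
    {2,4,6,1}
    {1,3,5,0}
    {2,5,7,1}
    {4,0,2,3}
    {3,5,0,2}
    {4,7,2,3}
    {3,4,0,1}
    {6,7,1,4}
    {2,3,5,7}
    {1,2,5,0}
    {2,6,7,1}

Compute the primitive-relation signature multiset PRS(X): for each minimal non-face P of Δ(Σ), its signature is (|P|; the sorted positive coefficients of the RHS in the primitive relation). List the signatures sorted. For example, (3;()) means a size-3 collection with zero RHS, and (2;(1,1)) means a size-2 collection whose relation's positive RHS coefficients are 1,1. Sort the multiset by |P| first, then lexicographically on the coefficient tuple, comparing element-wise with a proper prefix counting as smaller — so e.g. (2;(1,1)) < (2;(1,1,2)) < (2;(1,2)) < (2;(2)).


Primitive collections (7):

  P={0,6}:  v_{0} + v_{6} = 0 — sig = (2;())
  P={0,7}:  v_{0} + v_{7} = v_{3} — sig = (2;(1))
  P={3,6}:  v_{3} + v_{6} = v_{7} — sig = (2;(1))
  P={4,5}:  v_{4} + v_{5} = v_{0} — sig = (2;(1))
  P={5,6}:  v_{5} + v_{6} = v_{1} + v_{2} + v_{7} — sig = (2;(1,1,1))
  P={1,2,3}:  v_{1} + v_{2} + v_{3} = v_{5} — sig = (3;(1))
  P={1,2,4,7}:  v_{1} + v_{2} + v_{4} + v_{7} = 0 — sig = (4;())

Sorted signature multiset PRS(X):
{ (2;()),  (2;(1)) ×3,  (2;(1,1,1)),  (3;(1)),  (4;()) }


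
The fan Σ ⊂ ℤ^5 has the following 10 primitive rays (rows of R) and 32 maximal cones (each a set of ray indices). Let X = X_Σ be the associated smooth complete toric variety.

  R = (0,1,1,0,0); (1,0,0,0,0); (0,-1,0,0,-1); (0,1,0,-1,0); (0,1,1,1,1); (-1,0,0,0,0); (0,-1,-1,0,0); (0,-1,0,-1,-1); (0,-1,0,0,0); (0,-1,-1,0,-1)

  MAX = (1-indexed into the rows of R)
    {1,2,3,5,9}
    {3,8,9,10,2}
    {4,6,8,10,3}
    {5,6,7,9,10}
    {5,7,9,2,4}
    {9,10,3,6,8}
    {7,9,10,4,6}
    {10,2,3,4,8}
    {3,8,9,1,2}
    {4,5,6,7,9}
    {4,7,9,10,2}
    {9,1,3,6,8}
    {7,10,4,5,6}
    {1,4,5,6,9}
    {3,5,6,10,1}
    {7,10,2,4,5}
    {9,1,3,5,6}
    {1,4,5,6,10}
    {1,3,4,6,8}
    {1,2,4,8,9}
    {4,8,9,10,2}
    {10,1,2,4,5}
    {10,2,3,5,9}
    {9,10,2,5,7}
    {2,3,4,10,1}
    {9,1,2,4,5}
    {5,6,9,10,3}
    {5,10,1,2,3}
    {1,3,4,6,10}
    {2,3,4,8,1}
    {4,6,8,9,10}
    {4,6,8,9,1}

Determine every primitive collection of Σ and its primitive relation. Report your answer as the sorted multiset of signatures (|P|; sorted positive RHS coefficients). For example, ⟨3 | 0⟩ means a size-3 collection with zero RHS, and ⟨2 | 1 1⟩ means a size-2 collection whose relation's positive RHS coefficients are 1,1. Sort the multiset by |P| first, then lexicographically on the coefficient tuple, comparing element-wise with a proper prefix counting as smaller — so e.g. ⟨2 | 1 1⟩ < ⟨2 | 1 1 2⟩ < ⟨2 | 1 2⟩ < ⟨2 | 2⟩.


|primitive collections| = 10. Relations:

  P={1,7}:  v_{1} + v_{7} = 0  →  sig = ⟨2 | 0⟩
  P={2,6}:  v_{2} + v_{6} = 0  →  sig = ⟨2 | 0⟩
  P={3,7}:  v_{3} + v_{7} = v_{9} + v_{10}  →  sig = ⟨2 | 1 1⟩
  P={5,8}:  v_{5} + v_{8} = v_{1} + v_{9}  →  sig = ⟨2 | 1 1⟩
  P={7,8}:  v_{7} + v_{8} = v_{4} + 2·v_{9} + v_{10}  →  sig = ⟨2 | 1 1 2⟩
  P={1,9,10}:  v_{1} + v_{9} + v_{10} = v_{3}  →  sig = ⟨3 | 1⟩
  P={3,4,5}:  v_{3} + v_{4} + v_{5} = v_{1}  →  sig = ⟨3 | 1⟩
  P={3,4,9}:  v_{3} + v_{4} + v_{9} = v_{8}  →  sig = ⟨3 | 1⟩
  P={1,8,10}:  v_{1} + v_{8} + v_{10} = 2·v_{3} + v_{4}  →  sig = ⟨3 | 1 2⟩
  P={4,5,9,10}:  v_{4} + v_{5} + v_{9} + v_{10} = 0  →  sig = ⟨4 | 0⟩

Hence PRS(X_Σ) =
    ⟨2 | 0⟩
    ⟨2 | 0⟩
    ⟨2 | 1 1⟩
    ⟨2 | 1 1⟩
    ⟨2 | 1 1 2⟩
    ⟨3 | 1⟩
    ⟨3 | 1⟩
    ⟨3 | 1⟩
    ⟨3 | 1 2⟩
    ⟨4 | 0⟩


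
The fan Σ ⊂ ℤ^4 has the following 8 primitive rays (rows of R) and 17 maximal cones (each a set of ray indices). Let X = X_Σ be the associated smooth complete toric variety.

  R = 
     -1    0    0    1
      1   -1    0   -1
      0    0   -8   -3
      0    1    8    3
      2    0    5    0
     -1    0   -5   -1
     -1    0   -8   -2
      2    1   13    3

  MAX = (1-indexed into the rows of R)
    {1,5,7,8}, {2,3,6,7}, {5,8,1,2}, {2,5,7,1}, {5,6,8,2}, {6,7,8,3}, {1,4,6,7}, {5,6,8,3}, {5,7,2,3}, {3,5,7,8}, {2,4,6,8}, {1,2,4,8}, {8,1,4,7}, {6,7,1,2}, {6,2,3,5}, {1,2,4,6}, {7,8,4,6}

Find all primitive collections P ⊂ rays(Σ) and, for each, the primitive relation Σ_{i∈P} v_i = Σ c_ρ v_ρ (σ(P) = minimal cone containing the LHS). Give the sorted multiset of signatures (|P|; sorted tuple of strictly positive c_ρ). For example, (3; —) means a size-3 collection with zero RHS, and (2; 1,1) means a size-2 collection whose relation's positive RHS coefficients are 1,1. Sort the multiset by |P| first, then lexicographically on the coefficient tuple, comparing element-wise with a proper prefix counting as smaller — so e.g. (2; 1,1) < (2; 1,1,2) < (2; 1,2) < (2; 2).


Primitive collections (9):

  {1,3}:  v_{1} + v_{3} = v_{7} ; sig = (2; 1)
  {4,5}:  v_{4} + v_{5} = v_{8} ; sig = (2; 1)
  {3,4}:  v_{3} + v_{4} = v_{6} + v_{7} + v_{8} ; sig = (2; 1,1,1)
  {1,5,6}:  v_{1} + v_{5} + v_{6} = 0 ; sig = (3; —)
  {2,4,7}:  v_{2} + v_{4} + v_{7} = 0 ; sig = (3; —)
  {1,6,8}:  v_{1} + v_{6} + v_{8} = v_{4} ; sig = (3; 1)
  {2,7,8}:  v_{2} + v_{7} + v_{8} = v_{5} ; sig = (3; 1)
  {5,6,7}:  v_{5} + v_{6} + v_{7} = v_{3} ; sig = (3; 1)
  {2,3,8}:  v_{2} + v_{3} + v_{8} = 2·v_{5} + v_{6} ; sig = (3; 1,2)

so the primitive-relation signature multiset is
{ (2; 1) ×2,  (2; 1,1,1),  (3; —) ×2,  (3; 1) ×3,  (3; 1,2) }


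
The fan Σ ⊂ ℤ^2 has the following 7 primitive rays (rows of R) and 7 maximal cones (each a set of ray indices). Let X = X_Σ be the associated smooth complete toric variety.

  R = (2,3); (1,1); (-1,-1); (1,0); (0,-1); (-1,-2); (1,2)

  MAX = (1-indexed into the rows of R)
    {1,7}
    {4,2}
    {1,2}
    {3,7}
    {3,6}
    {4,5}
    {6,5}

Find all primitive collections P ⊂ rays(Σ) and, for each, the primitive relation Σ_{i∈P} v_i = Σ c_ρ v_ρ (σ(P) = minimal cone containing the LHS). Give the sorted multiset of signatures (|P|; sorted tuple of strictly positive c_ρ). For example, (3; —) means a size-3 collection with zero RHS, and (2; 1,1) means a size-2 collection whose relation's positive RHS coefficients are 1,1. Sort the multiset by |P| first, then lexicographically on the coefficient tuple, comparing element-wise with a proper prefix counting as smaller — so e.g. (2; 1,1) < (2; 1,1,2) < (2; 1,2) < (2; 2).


The 14 primitive collections of Σ (r=7, n=2):

  P={2,3}:  v_{2} + v_{3} = 0 ; sig = (2; —)
  P={6,7}:  v_{6} + v_{7} = 0 ; sig = (2; —)
  P={1,3}:  v_{1} + v_{3} = v_{7} ; sig = (2; 1)
  P={1,6}:  v_{1} + v_{6} = v_{2} ; sig = (2; 1)
  P={2,5}:  v_{2} + v_{5} = v_{4} ; sig = (2; 1)
  P={2,6}:  v_{2} + v_{6} = v_{5} ; sig = (2; 1)
  P={2,7}:  v_{2} + v_{7} = v_{1} ; sig = (2; 1)
  P={3,4}:  v_{3} + v_{4} = v_{5} ; sig = (2; 1)
  P={3,5}:  v_{3} + v_{5} = v_{6} ; sig = (2; 1)
  P={5,7}:  v_{5} + v_{7} = v_{2} ; sig = (2; 1)
  P={1,5}:  v_{1} + v_{5} = 2·v_{2} ; sig = (2; 2)
  P={4,6}:  v_{4} + v_{6} = 2·v_{5} ; sig = (2; 2)
  P={4,7}:  v_{4} + v_{7} = 2·v_{2} ; sig = (2; 2)
  P={1,4}:  v_{1} + v_{4} = 3·v_{2} ; sig = (2; 3)

so the primitive-relation signature multiset is
[(2; —), (2; —), (2; 1), (2; 1), (2; 1), (2; 1), (2; 1), (2; 1), (2; 1), (2; 1), (2; 2), (2; 2), (2; 2), (2; 3)]


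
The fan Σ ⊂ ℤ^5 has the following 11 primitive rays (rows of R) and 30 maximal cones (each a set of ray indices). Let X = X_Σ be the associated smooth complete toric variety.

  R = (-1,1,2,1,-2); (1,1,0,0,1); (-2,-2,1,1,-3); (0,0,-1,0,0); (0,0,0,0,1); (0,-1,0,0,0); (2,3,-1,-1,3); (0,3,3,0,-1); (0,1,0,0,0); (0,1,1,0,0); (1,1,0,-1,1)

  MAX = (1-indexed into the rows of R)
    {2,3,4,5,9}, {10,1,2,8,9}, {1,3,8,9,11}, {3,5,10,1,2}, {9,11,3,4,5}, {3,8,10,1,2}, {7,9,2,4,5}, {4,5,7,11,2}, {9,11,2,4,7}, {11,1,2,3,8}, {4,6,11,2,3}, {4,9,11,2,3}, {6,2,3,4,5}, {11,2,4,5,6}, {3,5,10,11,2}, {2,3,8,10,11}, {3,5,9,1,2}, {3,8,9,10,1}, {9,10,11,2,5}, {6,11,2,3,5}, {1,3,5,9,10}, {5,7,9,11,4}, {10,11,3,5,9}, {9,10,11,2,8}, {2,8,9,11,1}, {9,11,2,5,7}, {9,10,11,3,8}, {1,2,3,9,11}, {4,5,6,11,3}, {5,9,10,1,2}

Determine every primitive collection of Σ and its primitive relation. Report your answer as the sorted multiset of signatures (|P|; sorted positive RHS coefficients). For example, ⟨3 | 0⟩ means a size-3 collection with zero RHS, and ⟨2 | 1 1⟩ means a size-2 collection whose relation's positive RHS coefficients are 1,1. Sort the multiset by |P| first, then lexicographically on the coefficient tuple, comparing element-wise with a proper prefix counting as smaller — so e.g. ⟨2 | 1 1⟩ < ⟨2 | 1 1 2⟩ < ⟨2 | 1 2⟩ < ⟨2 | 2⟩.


20 minimal non-faces of Δ(Σ) (on 11 rays):

  P = {6,9}:  v_{6} + v_{9} = 0  →  sig = ⟨2 | 0⟩
  P = {3,7}:  v_{3} + v_{7} = v_{9}  →  sig = ⟨2 | 1⟩
  P = {4,10}:  v_{4} + v_{10} = v_{9}  →  sig = ⟨2 | 1⟩
  P = {1,6}:  v_{1} + v_{6} = v_{2} + v_{3} + v_{10}  →  sig = ⟨2 | 1 1 1⟩
  P = {4,8}:  v_{4} + v_{8} = v_{1} + v_{9} + v_{11}  →  sig = ⟨2 | 1 1 1⟩
  P = {6,7}:  v_{6} + v_{7} = v_{2} + v_{4} + v_{5} + v_{11}  →  sig = ⟨2 | 1 1 1 1⟩
  P = {6,10}:  v_{6} + v_{10} = v_{2} + v_{3} + v_{5} + v_{11}  →  sig = ⟨2 | 1 1 1 1⟩
  P = {6,8}:  v_{6} + v_{8} = v_{2} + v_{3} + 2·v_{10} + v_{11}  →  sig = ⟨2 | 1 1 1 2⟩
  P = {7,10}:  v_{7} + v_{10} = v_{2} + v_{5} + 2·v_{9} + v_{11}  →  sig = ⟨2 | 1 1 1 2⟩
  P = {1,4}:  v_{1} + v_{4} = v_{2} + v_{3} + 2·v_{9}  →  sig = ⟨2 | 1 1 2⟩
  P = {1,7}:  v_{1} + v_{7} = v_{2} + 2·v_{9} + v_{10}  →  sig = ⟨2 | 1 1 2⟩
  P = {7,8}:  v_{7} + v_{8} = v_{2} + 2·v_{9} + 2·v_{10} + v_{11}  →  sig = ⟨2 | 1 1 2 2⟩
  P = {5,8}:  v_{5} + v_{8} = 3·v_{10}  →  sig = ⟨2 | 3⟩
  P = {1,10,11}:  v_{1} + v_{10} + v_{11} = v_{8}  →  sig = ⟨3 | 1⟩
  P = {1,5,11}:  v_{1} + v_{5} + v_{11} = 2·v_{10}  →  sig = ⟨3 | 2⟩
  P = {2,3,9,10}:  v_{2} + v_{3} + v_{9} + v_{10} = v_{1}  →  sig = ⟨4 | 1⟩
  P = {2,3,8,9}:  v_{2} + v_{3} + v_{8} + v_{9} = 2·v_{1} + v_{11}  →  sig = ⟨4 | 1 2⟩
  P = {2,3,4,5,11}:  v_{2} + v_{3} + v_{4} + v_{5} + v_{11} = 0  →  sig = ⟨5 | 0⟩
  P = {2,3,5,9,11}:  v_{2} + v_{3} + v_{5} + v_{9} + v_{11} = v_{10}  →  sig = ⟨5 | 1⟩
  P = {2,4,5,9,11}:  v_{2} + v_{4} + v_{5} + v_{9} + v_{11} = v_{7}  →  sig = ⟨5 | 1⟩

Sorted signature multiset PRS(X):
    ⟨2 | 0⟩
    ⟨2 | 1⟩
    ⟨2 | 1⟩
    ⟨2 | 1 1 1⟩
    ⟨2 | 1 1 1⟩
    ⟨2 | 1 1 1 1⟩
    ⟨2 | 1 1 1 1⟩
    ⟨2 | 1 1 1 2⟩
    ⟨2 | 1 1 1 2⟩
    ⟨2 | 1 1 2⟩
    ⟨2 | 1 1 2⟩
    ⟨2 | 1 1 2 2⟩
    ⟨2 | 3⟩
    ⟨3 | 1⟩
    ⟨3 | 2⟩
    ⟨4 | 1⟩
    ⟨4 | 1 2⟩
    ⟨5 | 0⟩
    ⟨5 | 1⟩
    ⟨5 | 1⟩


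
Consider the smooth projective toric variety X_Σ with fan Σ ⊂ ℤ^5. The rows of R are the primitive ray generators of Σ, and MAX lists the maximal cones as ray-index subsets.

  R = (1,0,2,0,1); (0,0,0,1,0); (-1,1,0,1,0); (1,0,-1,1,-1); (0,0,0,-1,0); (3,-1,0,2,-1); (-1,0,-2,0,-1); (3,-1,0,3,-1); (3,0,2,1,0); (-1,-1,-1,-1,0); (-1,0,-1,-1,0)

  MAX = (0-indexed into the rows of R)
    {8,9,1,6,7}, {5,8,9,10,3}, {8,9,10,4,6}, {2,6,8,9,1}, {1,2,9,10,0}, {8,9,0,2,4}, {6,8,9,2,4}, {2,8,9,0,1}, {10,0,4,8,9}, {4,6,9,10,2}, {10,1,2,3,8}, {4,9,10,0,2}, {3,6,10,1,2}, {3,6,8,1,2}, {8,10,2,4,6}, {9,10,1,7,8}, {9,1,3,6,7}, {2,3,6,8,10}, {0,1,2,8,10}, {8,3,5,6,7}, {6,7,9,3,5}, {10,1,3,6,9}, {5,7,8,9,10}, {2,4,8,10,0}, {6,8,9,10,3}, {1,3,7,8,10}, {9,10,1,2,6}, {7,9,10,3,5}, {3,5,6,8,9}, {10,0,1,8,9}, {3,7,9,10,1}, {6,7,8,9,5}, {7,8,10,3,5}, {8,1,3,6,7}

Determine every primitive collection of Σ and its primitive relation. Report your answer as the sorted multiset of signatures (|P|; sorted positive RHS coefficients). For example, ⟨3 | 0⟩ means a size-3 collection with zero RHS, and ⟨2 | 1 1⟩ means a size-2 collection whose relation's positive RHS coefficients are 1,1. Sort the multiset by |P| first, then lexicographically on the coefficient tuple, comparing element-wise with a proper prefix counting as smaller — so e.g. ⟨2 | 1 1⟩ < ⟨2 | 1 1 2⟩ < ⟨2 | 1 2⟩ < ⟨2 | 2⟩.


Δ(Σ) — 11 vertices, 18 min non-faces:

  {0,6}:  v_{0} + v_{6} = 0  ⇒ sig = ⟨2 | 0⟩
  {1,4}:  v_{1} + v_{4} = 0  ⇒ sig = ⟨2 | 0⟩
  {1,5}:  v_{1} + v_{5} = v_{7}  ⇒ sig = ⟨2 | 1⟩
  {4,7}:  v_{4} + v_{7} = v_{5}  ⇒ sig = ⟨2 | 1⟩
  {0,3}:  v_{0} + v_{3} = v_{1} + v_{8} + v_{10}  ⇒ sig = ⟨2 | 1 1 1⟩
  {3,4}:  v_{3} + v_{4} = v_{6} + v_{8} + v_{10}  ⇒ sig = ⟨2 | 1 1 1⟩
  {4,5}:  v_{4} + v_{5} = v_{3} + v_{8} + v_{9}  ⇒ sig = ⟨2 | 1 1 1⟩
  {2,5}:  v_{2} + v_{5} = 2·v_{1} + v_{6} + v_{8}  ⇒ sig = ⟨2 | 1 1 2⟩
  {0,5}:  v_{0} + v_{5} = 2·v_{1} + 2·v_{8} + v_{9} + v_{10}  ⇒ sig = ⟨2 | 1 1 2 2⟩
  {0,7}:  v_{0} + v_{7} = 3·v_{1} + 2·v_{8} + v_{9} + v_{10}  ⇒ sig = ⟨2 | 1 1 2 3⟩
  {2,7}:  v_{2} + v_{7} = 3·v_{1} + v_{6} + v_{8}  ⇒ sig = ⟨2 | 1 1 3⟩
  {2,3,9}:  v_{2} + v_{3} + v_{9} = v_{1} + v_{6}  ⇒ sig = ⟨3 | 1 1⟩
  {6,7,10}:  v_{6} + v_{7} + v_{10} = v_{1} + 2·v_{3} + v_{9}  ⇒ sig = ⟨3 | 1 1 2⟩
  {5,6,10}:  v_{5} + v_{6} + v_{10} = 2·v_{3} + v_{9}  ⇒ sig = ⟨3 | 1 2⟩
  {2,8,9,10}:  v_{2} + v_{8} + v_{9} + v_{10} = 0  ⇒ sig = ⟨4 | 0⟩
  {1,3,8,9}:  v_{1} + v_{3} + v_{8} + v_{9} = v_{5}  ⇒ sig = ⟨4 | 1⟩
  {1,6,8,10}:  v_{1} + v_{6} + v_{8} + v_{10} = v_{3}  ⇒ sig = ⟨4 | 1⟩
  {3,7,8,9}:  v_{3} + v_{7} + v_{8} + v_{9} = 2·v_{5}  ⇒ sig = ⟨4 | 2⟩

Signatures (|P|; sorted positive RHS coefficients), sorted:
{ ⟨2 | 0⟩ ×2,  ⟨2 | 1⟩ ×2,  ⟨2 | 1 1 1⟩ ×3,  ⟨2 | 1 1 2⟩,  ⟨2 | 1 1 2 2⟩,  ⟨2 | 1 1 2 3⟩,  ⟨2 | 1 1 3⟩,  ⟨3 | 1 1⟩,  ⟨3 | 1 1 2⟩,  ⟨3 | 1 2⟩,  ⟨4 | 0⟩,  ⟨4 | 1⟩ ×2,  ⟨4 | 2⟩ }


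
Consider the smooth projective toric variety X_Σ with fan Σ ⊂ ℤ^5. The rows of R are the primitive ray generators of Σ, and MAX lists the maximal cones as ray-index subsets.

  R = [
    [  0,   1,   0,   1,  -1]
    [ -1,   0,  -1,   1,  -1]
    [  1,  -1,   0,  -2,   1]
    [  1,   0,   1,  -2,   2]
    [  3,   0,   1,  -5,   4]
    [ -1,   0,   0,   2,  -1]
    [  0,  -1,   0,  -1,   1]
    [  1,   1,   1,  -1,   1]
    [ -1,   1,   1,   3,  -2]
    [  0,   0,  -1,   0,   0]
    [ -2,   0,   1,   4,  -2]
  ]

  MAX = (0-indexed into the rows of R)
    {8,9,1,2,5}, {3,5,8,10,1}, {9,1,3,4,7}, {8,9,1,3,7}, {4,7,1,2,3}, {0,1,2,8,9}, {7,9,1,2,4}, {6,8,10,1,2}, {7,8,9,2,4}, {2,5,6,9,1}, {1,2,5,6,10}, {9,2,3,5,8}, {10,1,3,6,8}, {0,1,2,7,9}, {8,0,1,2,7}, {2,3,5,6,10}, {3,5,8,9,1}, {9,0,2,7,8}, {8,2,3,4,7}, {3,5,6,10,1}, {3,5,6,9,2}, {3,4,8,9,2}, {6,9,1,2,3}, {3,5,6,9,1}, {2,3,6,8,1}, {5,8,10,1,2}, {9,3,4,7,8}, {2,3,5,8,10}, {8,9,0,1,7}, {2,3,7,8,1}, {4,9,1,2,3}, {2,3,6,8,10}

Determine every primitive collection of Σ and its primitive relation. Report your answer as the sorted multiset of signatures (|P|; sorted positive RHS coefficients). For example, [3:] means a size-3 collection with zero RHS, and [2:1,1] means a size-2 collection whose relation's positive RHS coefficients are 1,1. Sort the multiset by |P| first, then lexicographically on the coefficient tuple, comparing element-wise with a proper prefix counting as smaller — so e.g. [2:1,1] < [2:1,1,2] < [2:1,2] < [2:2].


Minimal non-faces — 20 found among 11 rays, 32 max cones:

  {0,6}:  v_{0} + v_{6} = 0 ; sig = [2:]
  {0,3}:  v_{0} + v_{3} = v_{7} ; sig = [2:1]
  {6,7}:  v_{6} + v_{7} = v_{3} ; sig = [2:1]
  {0,5}:  v_{0} + v_{5} = v_{8} + v_{9} ; sig = [2:1,1]
  {0,10}:  v_{0} + v_{10} = v_{5} + v_{8} ; sig = [2:1,1]
  {5,7}:  v_{5} + v_{7} = v_{3} + v_{8} + v_{9} ; sig = [2:1,1,1]
  {7,10}:  v_{7} + v_{10} = v_{3} + v_{5} + v_{8} ; sig = [2:1,1,1]
  {4,10}:  v_{4} + v_{10} = v_{2} + 2·v_{3} + v_{5} + v_{8} + v_{9} ; sig = [2:1,1,1,1,2]
  {0,4}:  v_{0} + v_{4} = v_{2} + 2·v_{7} + v_{9} ; sig = [2:1,1,2]
  {4,6}:  v_{4} + v_{6} = v_{2} + 2·v_{3} + v_{9} ; sig = [2:1,1,2]
  {4,5}:  v_{4} + v_{5} = v_{2} + 2·v_{3} + v_{8} + 2·v_{9} ; sig = [2:1,1,2,2]
  {9,10}:  v_{9} + v_{10} = 2·v_{5} ; sig = [2:2]
  {1,4,8}:  v_{1} + v_{4} + v_{8} = v_{7} ; sig = [3:1]
  {5,6,8}:  v_{5} + v_{6} + v_{8} = v_{10} ; sig = [3:1]
  {6,8,9}:  v_{6} + v_{8} + v_{9} = v_{5} ; sig = [3:1]
  {1,2,3,5}:  v_{1} + v_{2} + v_{3} + v_{5} = v_{6} ; sig = [4:1]
  {2,3,7,9}:  v_{2} + v_{3} + v_{7} + v_{9} = v_{4} ; sig = [4:1]
  {1,2,3,10}:  v_{1} + v_{2} + v_{3} + v_{10} = 2·v_{6} + v_{8} ; sig = [4:1,2]
  {1,2,3,8,9}:  v_{1} + v_{2} + v_{3} + v_{8} + v_{9} = 0 ; sig = [5:]
  {1,2,7,8,9}:  v_{1} + v_{2} + v_{7} + v_{8} + v_{9} = v_{0} ; sig = [5:1]

Sorted signature multiset PRS(X):
[[2:], [2:1], [2:1], [2:1,1], [2:1,1], [2:1,1,1], [2:1,1,1], [2:1,1,1,1,2], [2:1,1,2], [2:1,1,2], [2:1,1,2,2], [2:2], [3:1], [3:1], [3:1], [4:1], [4:1], [4:1,2], [5:], [5:1]]


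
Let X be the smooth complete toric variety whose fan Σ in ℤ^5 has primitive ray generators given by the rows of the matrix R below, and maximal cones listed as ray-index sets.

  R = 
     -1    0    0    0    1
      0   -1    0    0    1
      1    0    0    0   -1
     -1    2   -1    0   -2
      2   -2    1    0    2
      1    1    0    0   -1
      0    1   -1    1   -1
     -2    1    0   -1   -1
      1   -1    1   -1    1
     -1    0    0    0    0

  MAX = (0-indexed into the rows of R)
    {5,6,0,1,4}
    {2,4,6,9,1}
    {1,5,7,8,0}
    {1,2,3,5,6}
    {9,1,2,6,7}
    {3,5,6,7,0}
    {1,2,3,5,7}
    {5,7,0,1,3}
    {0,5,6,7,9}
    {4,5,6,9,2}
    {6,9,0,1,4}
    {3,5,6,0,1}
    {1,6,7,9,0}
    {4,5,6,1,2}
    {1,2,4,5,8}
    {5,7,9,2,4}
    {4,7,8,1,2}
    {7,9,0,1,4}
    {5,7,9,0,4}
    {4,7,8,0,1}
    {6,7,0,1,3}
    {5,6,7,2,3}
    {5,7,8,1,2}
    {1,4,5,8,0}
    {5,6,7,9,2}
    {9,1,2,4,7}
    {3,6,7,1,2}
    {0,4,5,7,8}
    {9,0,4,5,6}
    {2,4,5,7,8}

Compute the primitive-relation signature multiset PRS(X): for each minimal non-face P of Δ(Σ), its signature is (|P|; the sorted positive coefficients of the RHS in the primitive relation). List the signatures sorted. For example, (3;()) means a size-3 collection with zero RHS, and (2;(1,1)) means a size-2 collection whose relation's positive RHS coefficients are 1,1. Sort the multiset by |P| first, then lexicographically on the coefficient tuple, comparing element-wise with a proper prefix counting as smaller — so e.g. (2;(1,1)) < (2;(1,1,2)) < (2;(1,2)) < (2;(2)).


10 collections generate NE(X_Σ); each relation:

  P={0,2}:  v_{0} + v_{2} = 0 — sig = (2;())
  P={3,4}:  v_{3} + v_{4} = v_{1} + v_{5} — sig = (2;(1,1))
  P={3,9}:  v_{3} + v_{9} = v_{6} + v_{7} — sig = (2;(1,1))
  P={6,8}:  v_{6} + v_{8} = v_{1} + v_{5} — sig = (2;(1,1))
  P={8,9}:  v_{8} + v_{9} = v_{4} + v_{7} — sig = (2;(1,1))
  P={3,8}:  v_{3} + v_{8} = 2·v_{1} + 2·v_{5} + v_{7} — sig = (2;(1,2,2))
  P={1,5,9}:  v_{1} + v_{5} + v_{9} = 0 — sig = (3;())
  P={4,6,7}:  v_{4} + v_{6} + v_{7} = 0 — sig = (3;())
  P={1,4,5,7}:  v_{1} + v_{4} + v_{5} + v_{7} = v_{8} — sig = (4;(1))
  P={1,5,6,7}:  v_{1} + v_{5} + v_{6} + v_{7} = v_{3} — sig = (4;(1))

Sorted signature multiset PRS(X):
    (2;())
    (2;(1,1))
    (2;(1,1))
    (2;(1,1))
    (2;(1,1))
    (2;(1,2,2))
    (3;())
    (3;())
    (4;(1))
    (4;(1))


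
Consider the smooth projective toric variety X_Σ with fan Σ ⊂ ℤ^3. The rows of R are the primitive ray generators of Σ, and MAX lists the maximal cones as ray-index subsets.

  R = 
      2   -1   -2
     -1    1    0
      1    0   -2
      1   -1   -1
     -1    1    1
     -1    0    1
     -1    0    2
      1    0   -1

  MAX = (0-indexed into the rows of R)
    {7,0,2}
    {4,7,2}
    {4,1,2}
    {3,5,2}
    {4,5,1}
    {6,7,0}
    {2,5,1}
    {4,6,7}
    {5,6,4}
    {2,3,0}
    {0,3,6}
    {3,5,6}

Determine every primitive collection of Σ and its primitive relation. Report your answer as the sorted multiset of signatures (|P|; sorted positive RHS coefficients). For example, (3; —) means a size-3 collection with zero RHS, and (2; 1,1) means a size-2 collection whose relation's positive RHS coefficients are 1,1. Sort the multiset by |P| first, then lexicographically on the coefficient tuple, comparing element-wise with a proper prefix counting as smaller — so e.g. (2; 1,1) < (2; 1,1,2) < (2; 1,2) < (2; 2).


The 11 primitive collections of Σ (r=8, n=3):

  {2,6}:  v_{2} + v_{6} = 0  →  sig = (2; —)
  {3,4}:  v_{3} + v_{4} = 0  →  sig = (2; —)
  {5,7}:  v_{5} + v_{7} = 0  →  sig = (2; —)
  {0,1}:  v_{0} + v_{1} = v_{2}  →  sig = (2; 1)
  {0,4}:  v_{0} + v_{4} = v_{7}  →  sig = (2; 1)
  {0,5}:  v_{0} + v_{5} = v_{3}  →  sig = (2; 1)
  {3,7}:  v_{3} + v_{7} = v_{0}  →  sig = (2; 1)
  {1,3}:  v_{1} + v_{3} = v_{2} + v_{5}  →  sig = (2; 1,1)
  {1,6}:  v_{1} + v_{6} = v_{4} + v_{5}  →  sig = (2; 1,1)
  {1,7}:  v_{1} + v_{7} = v_{2} + v_{4}  →  sig = (2; 1,1)
  {2,4,5}:  v_{2} + v_{4} + v_{5} = v_{1}  →  sig = (3; 1)

Sorted signature multiset PRS(X):
    |P|=2: 10 collections, coeffs (), (), (), (1), (1), (1), (1), (1,1), (1,1), (1,1)
    |P|=3: 1 collection, coeffs (1)


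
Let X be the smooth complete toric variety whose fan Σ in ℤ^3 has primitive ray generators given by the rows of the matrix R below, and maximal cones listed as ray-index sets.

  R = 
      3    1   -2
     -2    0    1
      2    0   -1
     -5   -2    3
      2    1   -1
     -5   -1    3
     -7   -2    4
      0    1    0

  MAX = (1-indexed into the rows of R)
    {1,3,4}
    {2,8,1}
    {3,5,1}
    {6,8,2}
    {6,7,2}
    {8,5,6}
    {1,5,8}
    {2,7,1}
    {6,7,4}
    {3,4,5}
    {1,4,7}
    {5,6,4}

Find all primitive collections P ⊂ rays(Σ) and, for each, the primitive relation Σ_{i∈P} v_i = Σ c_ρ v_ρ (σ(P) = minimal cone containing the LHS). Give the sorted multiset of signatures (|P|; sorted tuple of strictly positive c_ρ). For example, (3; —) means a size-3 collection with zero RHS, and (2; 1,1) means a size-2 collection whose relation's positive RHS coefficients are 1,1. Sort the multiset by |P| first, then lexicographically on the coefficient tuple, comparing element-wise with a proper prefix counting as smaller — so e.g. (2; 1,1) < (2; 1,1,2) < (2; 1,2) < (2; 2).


11 minimal non-faces of Δ(Σ) (on 8 rays):

  {2,3}:  v_{2} + v_{3} = 0 ; sig = (2; —)
  {1,6}:  v_{1} + v_{6} = v_{2} ; sig = (2; 1)
  {2,4}:  v_{2} + v_{4} = v_{7} ; sig = (2; 1)
  {2,5}:  v_{2} + v_{5} = v_{8} ; sig = (2; 1)
  {3,7}:  v_{3} + v_{7} = v_{4} ; sig = (2; 1)
  {3,8}:  v_{3} + v_{8} = v_{5} ; sig = (2; 1)
  {4,8}:  v_{4} + v_{8} = v_{6} ; sig = (2; 1)
  {5,7}:  v_{5} + v_{7} = v_{6} ; sig = (2; 1)
  {3,6}:  v_{3} + v_{6} = v_{4} + v_{5} ; sig = (2; 1,1)
  {7,8}:  v_{7} + v_{8} = v_{2} + v_{6} ; sig = (2; 1,1)
  {1,4,5}:  v_{1} + v_{4} + v_{5} = 0 ; sig = (3; —)

Hence PRS(X_Σ) =
    |P|=2: 10 collections, coeffs (), (1), (1), (1), (1), (1), (1), (1), (1,1), (1,1)
    |P|=3: 1 collection, coeffs ()


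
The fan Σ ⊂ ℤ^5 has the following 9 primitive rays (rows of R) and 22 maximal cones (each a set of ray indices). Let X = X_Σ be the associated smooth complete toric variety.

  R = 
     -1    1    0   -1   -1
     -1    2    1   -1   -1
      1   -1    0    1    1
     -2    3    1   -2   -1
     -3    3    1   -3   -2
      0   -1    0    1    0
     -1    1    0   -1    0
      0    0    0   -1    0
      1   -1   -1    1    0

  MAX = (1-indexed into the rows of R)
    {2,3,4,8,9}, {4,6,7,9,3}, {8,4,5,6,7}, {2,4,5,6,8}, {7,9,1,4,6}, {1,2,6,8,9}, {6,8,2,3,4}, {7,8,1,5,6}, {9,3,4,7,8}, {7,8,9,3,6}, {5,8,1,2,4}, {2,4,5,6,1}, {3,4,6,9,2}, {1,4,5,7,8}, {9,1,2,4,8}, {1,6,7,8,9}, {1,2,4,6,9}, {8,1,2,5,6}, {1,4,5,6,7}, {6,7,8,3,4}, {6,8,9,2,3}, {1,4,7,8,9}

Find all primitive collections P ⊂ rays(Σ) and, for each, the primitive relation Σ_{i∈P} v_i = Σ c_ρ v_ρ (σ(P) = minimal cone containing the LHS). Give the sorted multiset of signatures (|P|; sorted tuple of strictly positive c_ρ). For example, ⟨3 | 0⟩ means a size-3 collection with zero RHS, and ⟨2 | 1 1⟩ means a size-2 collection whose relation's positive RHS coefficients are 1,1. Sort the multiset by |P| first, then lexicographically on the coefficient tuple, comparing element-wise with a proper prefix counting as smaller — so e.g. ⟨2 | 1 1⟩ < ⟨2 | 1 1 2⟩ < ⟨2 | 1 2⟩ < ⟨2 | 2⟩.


Σ has 6 primitive collections:

  {1,3}:  v_{1} + v_{3} = 0  ⟹  sig = ⟨2 | 0⟩
  {2,7}:  v_{2} + v_{7} = v_{4}  ⟹  sig = ⟨2 | 1⟩
  {3,5}:  v_{3} + v_{5} = v_{4} + v_{6} + v_{8}  ⟹  sig = ⟨2 | 1 1 1⟩
  {5,9}:  v_{5} + v_{9} = 2·v_{1}  ⟹  sig = ⟨2 | 2⟩
  {1,4,6,8}:  v_{1} + v_{4} + v_{6} + v_{8} = v_{5}  ⟹  sig = ⟨4 | 1⟩
  {4,6,8,9}:  v_{4} + v_{6} + v_{8} + v_{9} = v_{1}  ⟹  sig = ⟨4 | 1⟩

Sorted signature multiset PRS(X):
[⟨2 | 0⟩, ⟨2 | 1⟩, ⟨2 | 1 1 1⟩, ⟨2 | 2⟩, ⟨4 | 1⟩, ⟨4 | 1⟩]


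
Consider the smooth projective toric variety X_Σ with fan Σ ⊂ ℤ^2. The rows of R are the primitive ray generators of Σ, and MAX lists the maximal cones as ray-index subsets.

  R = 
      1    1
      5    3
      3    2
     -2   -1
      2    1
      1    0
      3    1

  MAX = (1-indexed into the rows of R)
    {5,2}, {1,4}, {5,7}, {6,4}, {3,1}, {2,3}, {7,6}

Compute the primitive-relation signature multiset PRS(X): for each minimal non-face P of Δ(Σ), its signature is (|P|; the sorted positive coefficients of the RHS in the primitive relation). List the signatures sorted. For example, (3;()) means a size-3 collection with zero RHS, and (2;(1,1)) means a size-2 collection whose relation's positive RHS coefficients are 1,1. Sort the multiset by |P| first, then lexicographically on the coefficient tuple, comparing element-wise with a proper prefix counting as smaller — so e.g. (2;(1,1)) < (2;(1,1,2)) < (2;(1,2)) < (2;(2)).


Σ has 14 primitive collections:

  P = {4,5}:  v_{4} + v_{5} = 0  ⟹  sig = (2;())
  P = {1,5}:  v_{1} + v_{5} = v_{3}  ⟹  sig = (2;(1))
  P = {1,6}:  v_{1} + v_{6} = v_{5}  ⟹  sig = (2;(1))
  P = {2,4}:  v_{2} + v_{4} = v_{3}  ⟹  sig = (2;(1))
  P = {3,4}:  v_{3} + v_{4} = v_{1}  ⟹  sig = (2;(1))
  P = {3,5}:  v_{3} + v_{5} = v_{2}  ⟹  sig = (2;(1))
  P = {4,7}:  v_{4} + v_{7} = v_{6}  ⟹  sig = (2;(1))
  P = {5,6}:  v_{5} + v_{6} = v_{7}  ⟹  sig = (2;(1))
  P = {1,2}:  v_{1} + v_{2} = 2·v_{3}  ⟹  sig = (2;(2))
  P = {1,7}:  v_{1} + v_{7} = 2·v_{5}  ⟹  sig = (2;(2))
  P = {3,6}:  v_{3} + v_{6} = 2·v_{5}  ⟹  sig = (2;(2))
  P = {2,6}:  v_{2} + v_{6} = 3·v_{5}  ⟹  sig = (2;(3))
  P = {3,7}:  v_{3} + v_{7} = 3·v_{5}  ⟹  sig = (2;(3))
  P = {2,7}:  v_{2} + v_{7} = 4·v_{5}  ⟹  sig = (2;(4))

Hence PRS(X_Σ) =
[(2;()), (2;(1)), (2;(1)), (2;(1)), (2;(1)), (2;(1)), (2;(1)), (2;(1)), (2;(2)), (2;(2)), (2;(2)), (2;(3)), (2;(3)), (2;(4))]


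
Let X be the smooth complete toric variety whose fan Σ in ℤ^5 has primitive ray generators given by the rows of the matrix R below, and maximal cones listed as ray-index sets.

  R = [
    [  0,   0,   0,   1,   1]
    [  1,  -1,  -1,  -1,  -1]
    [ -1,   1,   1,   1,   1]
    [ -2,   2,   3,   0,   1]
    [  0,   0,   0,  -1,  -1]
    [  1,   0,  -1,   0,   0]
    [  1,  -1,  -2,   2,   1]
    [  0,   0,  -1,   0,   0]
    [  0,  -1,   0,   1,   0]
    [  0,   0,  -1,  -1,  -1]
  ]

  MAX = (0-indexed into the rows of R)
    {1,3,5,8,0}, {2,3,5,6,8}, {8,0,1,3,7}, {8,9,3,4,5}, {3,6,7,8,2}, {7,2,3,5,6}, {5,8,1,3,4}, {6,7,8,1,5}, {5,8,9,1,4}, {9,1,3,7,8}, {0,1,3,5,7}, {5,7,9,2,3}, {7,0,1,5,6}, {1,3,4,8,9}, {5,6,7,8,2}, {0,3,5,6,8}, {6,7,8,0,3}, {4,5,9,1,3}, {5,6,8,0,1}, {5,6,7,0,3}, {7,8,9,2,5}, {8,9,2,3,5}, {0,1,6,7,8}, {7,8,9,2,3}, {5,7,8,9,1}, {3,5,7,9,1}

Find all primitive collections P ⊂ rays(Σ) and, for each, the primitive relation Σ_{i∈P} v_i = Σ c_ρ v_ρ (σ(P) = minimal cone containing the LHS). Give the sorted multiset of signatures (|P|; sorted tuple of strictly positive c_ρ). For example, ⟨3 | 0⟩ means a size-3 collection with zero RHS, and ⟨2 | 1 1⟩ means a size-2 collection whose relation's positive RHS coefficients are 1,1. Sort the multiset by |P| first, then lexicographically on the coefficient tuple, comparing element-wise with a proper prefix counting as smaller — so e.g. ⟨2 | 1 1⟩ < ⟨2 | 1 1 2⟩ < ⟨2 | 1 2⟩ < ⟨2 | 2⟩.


Minimal non-faces — 12 found among 10 rays, 26 max cones:

  {0,4}:  v_{0} + v_{4} = 0  ⟹  sig = ⟨2 | 0⟩
  {1,2}:  v_{1} + v_{2} = 0  ⟹  sig = ⟨2 | 0⟩
  {0,9}:  v_{0} + v_{9} = v_{7}  ⟹  sig = ⟨2 | 1⟩
  {4,7}:  v_{4} + v_{7} = v_{9}  ⟹  sig = ⟨2 | 1⟩
  {0,2}:  v_{0} + v_{2} = v_{3} + v_{6}  ⟹  sig = ⟨2 | 1 1⟩
  {4,6}:  v_{4} + v_{6} = v_{5} + v_{7} + v_{8}  ⟹  sig = ⟨2 | 1 1 1⟩
  {2,4}:  v_{2} + v_{4} = v_{3} + v_{5} + v_{8} + v_{9}  ⟹  sig = ⟨2 | 1 1 1 1⟩
  {6,9}:  v_{6} + v_{9} = v_{5} + 2·v_{7} + v_{8}  ⟹  sig = ⟨2 | 1 1 2⟩
  {1,3,6}:  v_{1} + v_{3} + v_{6} = v_{0}  ⟹  sig = ⟨3 | 1⟩
  {0,5,7,8}:  v_{0} + v_{5} + v_{7} + v_{8} = v_{6}  ⟹  sig = ⟨4 | 1⟩
  {3,5,7,8}:  v_{3} + v_{5} + v_{7} + v_{8} = v_{2}  ⟹  sig = ⟨4 | 1⟩
  {1,3,5,8,9}:  v_{1} + v_{3} + v_{5} + v_{8} + v_{9} = v_{4}  ⟹  sig = ⟨5 | 1⟩

Sorted signature multiset PRS(X):
    |P|=2: 8 collections, coeffs (), (), (1), (1), (1,1), (1,1,1), (1,1,1,1), (1,1,2)
    |P|=3: 1 collection, coeffs (1)
    |P|=4: 2 collections, coeffs (1), (1)
    |P|=5: 1 collection, coeffs (1)


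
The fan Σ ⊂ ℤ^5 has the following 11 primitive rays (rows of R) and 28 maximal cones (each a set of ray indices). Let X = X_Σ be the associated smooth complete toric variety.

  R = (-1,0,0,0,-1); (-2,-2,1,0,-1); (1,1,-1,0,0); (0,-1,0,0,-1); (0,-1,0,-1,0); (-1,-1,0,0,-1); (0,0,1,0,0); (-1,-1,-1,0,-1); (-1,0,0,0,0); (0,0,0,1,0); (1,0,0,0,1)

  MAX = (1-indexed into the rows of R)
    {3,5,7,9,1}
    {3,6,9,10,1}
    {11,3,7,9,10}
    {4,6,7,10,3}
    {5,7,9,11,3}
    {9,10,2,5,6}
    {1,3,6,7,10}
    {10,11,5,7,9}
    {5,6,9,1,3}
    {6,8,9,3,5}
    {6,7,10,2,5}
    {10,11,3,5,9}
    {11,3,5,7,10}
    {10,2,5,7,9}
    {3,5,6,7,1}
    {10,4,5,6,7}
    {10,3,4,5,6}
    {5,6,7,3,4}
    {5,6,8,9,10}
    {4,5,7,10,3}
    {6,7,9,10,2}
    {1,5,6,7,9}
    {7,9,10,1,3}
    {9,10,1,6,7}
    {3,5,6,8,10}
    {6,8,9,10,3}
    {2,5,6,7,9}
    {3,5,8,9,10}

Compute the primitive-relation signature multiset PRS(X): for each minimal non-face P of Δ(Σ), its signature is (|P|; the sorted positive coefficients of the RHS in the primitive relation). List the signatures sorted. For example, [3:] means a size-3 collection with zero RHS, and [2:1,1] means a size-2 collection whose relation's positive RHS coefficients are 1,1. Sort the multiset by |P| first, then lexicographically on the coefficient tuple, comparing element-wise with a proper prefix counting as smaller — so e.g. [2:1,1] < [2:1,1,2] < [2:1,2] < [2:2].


Primitive collections (20):

  P = {1,11}:  v_{1} + v_{11} = 0  ⟹  sig = [2:]
  P = {2,3}:  v_{2} + v_{3} = v_{6}  ⟹  sig = [2:1]
  P = {4,9}:  v_{4} + v_{9} = v_{6}  ⟹  sig = [2:1]
  P = {7,8}:  v_{7} + v_{8} = v_{6}  ⟹  sig = [2:1]
  P = {6,11}:  v_{6} + v_{11} = v_{5} + v_{10}  ⟹  sig = [2:1,1]
  P = {2,4}:  v_{2} + v_{4} = v_{5} + 2·v_{6} + v_{7} + v_{10}  ⟹  sig = [2:1,1,1,2]
  P = {2,8}:  v_{2} + v_{8} = v_{5} + 2·v_{6} + v_{9} + v_{10}  ⟹  sig = [2:1,1,1,2]
  P = {4,8}:  v_{4} + v_{8} = v_{3} + v_{5} + 2·v_{6} + v_{10}  ⟹  sig = [2:1,1,1,2]
  P = {1,2}:  v_{1} + v_{2} = 2·v_{6} + v_{7} + v_{9}  ⟹  sig = [2:1,1,2]
  P = {1,4}:  v_{1} + v_{4} = v_{3} + 2·v_{6} + v_{7}  ⟹  sig = [2:1,1,2]
  P = {1,8}:  v_{1} + v_{8} = v_{3} + 2·v_{6} + v_{9}  ⟹  sig = [2:1,1,2]
  P = {2,11}:  v_{2} + v_{11} = 2·v_{5} + v_{7} + v_{9} + 2·v_{10}  ⟹  sig = [2:1,1,2,2]
  P = {4,11}:  v_{4} + v_{11} = v_{3} + 2·v_{5} + v_{7} + 2·v_{10}  ⟹  sig = [2:1,1,2,2]
  P = {8,11}:  v_{8} + v_{11} = v_{3} + 2·v_{5} + v_{9} + 2·v_{10}  ⟹  sig = [2:1,1,2,2]
  P = {1,5,10}:  v_{1} + v_{5} + v_{10} = v_{6}  ⟹  sig = [3:1]
  P = {3,6,7,9}:  v_{3} + v_{6} + v_{7} + v_{9} = v_{1}  ⟹  sig = [4:1]
  P = {3,5,7,9,10}:  v_{3} + v_{5} + v_{7} + v_{9} + v_{10} = 0  ⟹  sig = [5:]
  P = {3,5,6,7,10}:  v_{3} + v_{5} + v_{6} + v_{7} + v_{10} = v_{4}  ⟹  sig = [5:1]
  P = {3,5,6,9,10}:  v_{3} + v_{5} + v_{6} + v_{9} + v_{10} = v_{8}  ⟹  sig = [5:1]
  P = {5,6,7,9,10}:  v_{5} + v_{6} + v_{7} + v_{9} + v_{10} = v_{2}  ⟹  sig = [5:1]

Hence PRS(X_Σ) =
{ [2:],  [2:1] ×3,  [2:1,1],  [2:1,1,1,2] ×3,  [2:1,1,2] ×3,  [2:1,1,2,2] ×3,  [3:1],  [4:1],  [5:],  [5:1] ×3 }


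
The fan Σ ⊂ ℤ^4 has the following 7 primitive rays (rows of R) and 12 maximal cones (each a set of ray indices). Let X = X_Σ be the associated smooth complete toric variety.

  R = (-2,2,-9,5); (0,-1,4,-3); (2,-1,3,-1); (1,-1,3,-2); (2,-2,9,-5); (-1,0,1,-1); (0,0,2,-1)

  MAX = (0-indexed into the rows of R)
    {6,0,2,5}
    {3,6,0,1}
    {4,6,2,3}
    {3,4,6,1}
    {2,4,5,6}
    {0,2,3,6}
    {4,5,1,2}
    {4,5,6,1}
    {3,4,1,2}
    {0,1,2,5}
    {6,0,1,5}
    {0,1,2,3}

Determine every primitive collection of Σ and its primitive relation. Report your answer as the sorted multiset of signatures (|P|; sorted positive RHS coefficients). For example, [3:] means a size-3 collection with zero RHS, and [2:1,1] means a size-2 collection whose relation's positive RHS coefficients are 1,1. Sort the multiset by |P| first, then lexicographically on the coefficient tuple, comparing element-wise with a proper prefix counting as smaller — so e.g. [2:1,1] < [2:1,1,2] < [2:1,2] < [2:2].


Minimal non-faces — 3 found among 7 rays, 12 max cones:

  P = {0,4}:  v_{0} + v_{4} = 0 — sig = [2:]
  P = {3,5}:  v_{3} + v_{5} = v_{1} — sig = [2:1]
  P = {1,2,6}:  v_{1} + v_{2} + v_{6} = v_{4} — sig = [3:1]

Sorted signature multiset PRS(X):
{ [2:],  [2:1],  [3:1] }


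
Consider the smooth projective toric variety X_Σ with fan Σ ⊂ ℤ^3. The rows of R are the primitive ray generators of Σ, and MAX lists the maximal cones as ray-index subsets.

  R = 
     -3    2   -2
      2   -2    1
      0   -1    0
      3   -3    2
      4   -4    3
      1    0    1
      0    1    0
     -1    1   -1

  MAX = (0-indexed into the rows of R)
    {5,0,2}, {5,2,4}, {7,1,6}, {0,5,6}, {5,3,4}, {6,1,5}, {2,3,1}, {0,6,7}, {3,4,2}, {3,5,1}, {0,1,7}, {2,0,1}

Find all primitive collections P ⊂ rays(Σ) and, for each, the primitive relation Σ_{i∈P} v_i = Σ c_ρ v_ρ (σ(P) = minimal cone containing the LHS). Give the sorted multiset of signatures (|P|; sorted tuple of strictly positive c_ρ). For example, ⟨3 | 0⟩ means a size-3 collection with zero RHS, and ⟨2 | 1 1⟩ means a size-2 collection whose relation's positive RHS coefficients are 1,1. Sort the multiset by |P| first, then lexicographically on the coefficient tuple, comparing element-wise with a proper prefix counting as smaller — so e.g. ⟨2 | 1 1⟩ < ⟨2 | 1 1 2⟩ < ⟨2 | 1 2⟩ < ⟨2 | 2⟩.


Primitive collections (14):

  P={2,6}:  v_{2} + v_{6} = 0  ⟹  sig = ⟨2 | 0⟩
  P={0,3}:  v_{0} + v_{3} = v_{2}  ⟹  sig = ⟨2 | 1⟩
  P={3,7}:  v_{3} + v_{7} = v_{1}  ⟹  sig = ⟨2 | 1⟩
  P={4,7}:  v_{4} + v_{7} = v_{3}  ⟹  sig = ⟨2 | 1⟩
  P={5,7}:  v_{5} + v_{7} = v_{6}  ⟹  sig = ⟨2 | 1⟩
  P={2,7}:  v_{2} + v_{7} = v_{0} + v_{1}  ⟹  sig = ⟨2 | 1 1⟩
  P={3,6}:  v_{3} + v_{6} = v_{1} + v_{5}  ⟹  sig = ⟨2 | 1 1⟩
  P={4,6}:  v_{4} + v_{6} = v_{3} + v_{5}  ⟹  sig = ⟨2 | 1 1⟩
  P={0,4}:  v_{0} + v_{4} = 2·v_{2} + v_{5}  ⟹  sig = ⟨2 | 1 2⟩
  P={1,4}:  v_{1} + v_{4} = 2·v_{3}  ⟹  sig = ⟨2 | 2⟩
  P={0,1,5}:  v_{0} + v_{1} + v_{5} = 0  ⟹  sig = ⟨3 | 0⟩
  P={0,1,6}:  v_{0} + v_{1} + v_{6} = v_{7}  ⟹  sig = ⟨3 | 1⟩
  P={1,2,5}:  v_{1} + v_{2} + v_{5} = v_{3}  ⟹  sig = ⟨3 | 1⟩
  P={2,3,5}:  v_{2} + v_{3} + v_{5} = v_{4}  ⟹  sig = ⟨3 | 1⟩

Signatures (|P|; sorted positive RHS coefficients), sorted:
{ ⟨2 | 0⟩,  ⟨2 | 1⟩ ×4,  ⟨2 | 1 1⟩ ×3,  ⟨2 | 1 2⟩,  ⟨2 | 2⟩,  ⟨3 | 0⟩,  ⟨3 | 1⟩ ×3 }


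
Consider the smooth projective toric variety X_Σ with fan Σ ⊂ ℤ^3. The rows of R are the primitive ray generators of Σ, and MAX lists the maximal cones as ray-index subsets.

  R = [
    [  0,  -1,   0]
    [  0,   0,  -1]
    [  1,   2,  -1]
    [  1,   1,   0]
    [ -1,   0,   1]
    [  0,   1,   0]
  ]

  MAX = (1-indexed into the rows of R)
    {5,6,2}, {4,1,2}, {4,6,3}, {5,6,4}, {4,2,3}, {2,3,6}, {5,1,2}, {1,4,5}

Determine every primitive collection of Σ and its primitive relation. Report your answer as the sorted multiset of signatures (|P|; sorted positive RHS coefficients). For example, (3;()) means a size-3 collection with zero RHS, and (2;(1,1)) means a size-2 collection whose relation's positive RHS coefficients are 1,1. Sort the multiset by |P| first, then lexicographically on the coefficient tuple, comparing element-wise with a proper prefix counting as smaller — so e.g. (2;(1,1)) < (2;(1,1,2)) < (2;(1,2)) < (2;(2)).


|primitive collections| = 5. Relations:

  {1,6}:  v_{1} + v_{6} = 0  ⟹  sig = (2;())
  {1,3}:  v_{1} + v_{3} = v_{2} + v_{4}  ⟹  sig = (2;(1,1))
  {3,5}:  v_{3} + v_{5} = 2·v_{6}  ⟹  sig = (2;(2))
  {2,4,5}:  v_{2} + v_{4} + v_{5} = v_{6}  ⟹  sig = (3;(1))
  {2,4,6}:  v_{2} + v_{4} + v_{6} = v_{3}  ⟹  sig = (3;(1))

so the primitive-relation signature multiset is
    (2;())
    (2;(1,1))
    (2;(2))
    (3;(1))
    (3;(1))


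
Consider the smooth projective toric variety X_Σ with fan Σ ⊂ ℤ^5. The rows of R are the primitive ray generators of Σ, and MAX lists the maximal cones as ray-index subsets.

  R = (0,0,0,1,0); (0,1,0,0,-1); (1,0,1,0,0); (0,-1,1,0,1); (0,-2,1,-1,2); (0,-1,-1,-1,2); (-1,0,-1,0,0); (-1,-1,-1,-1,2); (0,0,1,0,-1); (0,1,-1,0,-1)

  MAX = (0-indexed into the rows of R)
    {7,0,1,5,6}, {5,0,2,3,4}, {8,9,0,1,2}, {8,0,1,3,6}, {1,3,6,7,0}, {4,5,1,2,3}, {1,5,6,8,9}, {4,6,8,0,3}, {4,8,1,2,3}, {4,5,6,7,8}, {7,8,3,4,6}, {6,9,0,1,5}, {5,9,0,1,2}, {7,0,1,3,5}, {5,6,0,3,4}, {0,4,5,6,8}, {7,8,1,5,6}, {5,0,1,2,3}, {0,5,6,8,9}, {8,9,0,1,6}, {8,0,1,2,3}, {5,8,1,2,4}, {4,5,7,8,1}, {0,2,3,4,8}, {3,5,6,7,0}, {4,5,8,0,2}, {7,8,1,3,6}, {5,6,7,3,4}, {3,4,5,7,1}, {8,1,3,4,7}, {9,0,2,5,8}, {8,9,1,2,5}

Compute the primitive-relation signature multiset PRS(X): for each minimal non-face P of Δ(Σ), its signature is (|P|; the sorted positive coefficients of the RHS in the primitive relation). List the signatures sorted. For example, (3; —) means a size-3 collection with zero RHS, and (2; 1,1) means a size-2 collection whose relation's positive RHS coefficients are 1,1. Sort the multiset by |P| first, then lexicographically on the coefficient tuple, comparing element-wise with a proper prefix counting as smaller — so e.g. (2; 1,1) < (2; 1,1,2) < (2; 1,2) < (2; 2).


Δ(Σ) — 10 vertices, 12 min non-faces:

  {2,6}:  v_{2} + v_{6} = 0  ⇒ sig = (2; —)
  {3,9}:  v_{3} + v_{9} = 0  ⇒ sig = (2; —)
  {4,9}:  v_{4} + v_{9} = v_{5} + v_{8}  ⇒ sig = (2; 1,1)
  {2,7}:  v_{2} + v_{7} = v_{1} + v_{3} + v_{5}  ⇒ sig = (2; 1,1,1)
  {7,9}:  v_{7} + v_{9} = v_{1} + v_{5} + v_{6}  ⇒ sig = (2; 1,1,1)
  {0,1,4}:  v_{0} + v_{1} + v_{4} = v_{3}  ⇒ sig = (3; 1)
  {3,5,8}:  v_{3} + v_{5} + v_{8} = v_{4}  ⇒ sig = (3; 1)
  {0,7,8}:  v_{0} + v_{7} + v_{8} = v_{3} + v_{6}  ⇒ sig = (3; 1,1)
  {1,4,6}:  v_{1} + v_{4} + v_{6} = v_{7} + v_{8}  ⇒ sig = (3; 1,1)
  {0,4,7}:  v_{0} + v_{4} + v_{7} = 2·v_{3} + v_{5} + v_{6}  ⇒ sig = (3; 1,1,2)
  {0,1,5,8}:  v_{0} + v_{1} + v_{5} + v_{8} = 0  ⇒ sig = (4; —)
  {1,3,5,6}:  v_{1} + v_{3} + v_{5} + v_{6} = v_{7}  ⇒ sig = (4; 1)

Sorted signature multiset PRS(X):
    |P|=2: 5 collections, coeffs (), (), (1,1), (1,1,1), (1,1,1)
    |P|=3: 5 collections, coeffs (1), (1), (1,1), (1,1), (1,1,2)
    |P|=4: 2 collections, coeffs (), (1)


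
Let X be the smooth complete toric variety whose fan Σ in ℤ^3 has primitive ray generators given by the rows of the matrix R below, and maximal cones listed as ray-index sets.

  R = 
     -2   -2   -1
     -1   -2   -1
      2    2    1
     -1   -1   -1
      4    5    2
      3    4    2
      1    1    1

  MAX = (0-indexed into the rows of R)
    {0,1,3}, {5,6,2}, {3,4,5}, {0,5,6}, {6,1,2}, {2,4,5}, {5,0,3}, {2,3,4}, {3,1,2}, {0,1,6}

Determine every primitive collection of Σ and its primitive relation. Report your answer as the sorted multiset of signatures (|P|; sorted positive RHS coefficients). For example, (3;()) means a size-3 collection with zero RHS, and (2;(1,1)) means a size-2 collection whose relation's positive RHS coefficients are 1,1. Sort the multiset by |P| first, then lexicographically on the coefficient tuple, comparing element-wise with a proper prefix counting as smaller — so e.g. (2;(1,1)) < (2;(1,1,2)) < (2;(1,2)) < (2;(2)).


Δ(Σ) — 7 vertices, 7 min non-faces:

  P = {0,2}:  v_{0} + v_{2} = 0  →  sig = (2;())
  P = {3,6}:  v_{3} + v_{6} = 0  →  sig = (2;())
  P = {1,5}:  v_{1} + v_{5} = v_{2}  →  sig = (2;(1))
  P = {0,4}:  v_{0} + v_{4} = v_{3} + v_{5}  →  sig = (2;(1,1))
  P = {4,6}:  v_{4} + v_{6} = v_{2} + v_{5}  →  sig = (2;(1,1))
  P = {1,4}:  v_{1} + v_{4} = 2·v_{2} + v_{3}  →  sig = (2;(1,2))
  P = {2,3,5}:  v_{2} + v_{3} + v_{5} = v_{4}  →  sig = (3;(1))

Sorted signature multiset PRS(X):
[(2;()), (2;()), (2;(1)), (2;(1,1)), (2;(1,1)), (2;(1,2)), (3;(1))]
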